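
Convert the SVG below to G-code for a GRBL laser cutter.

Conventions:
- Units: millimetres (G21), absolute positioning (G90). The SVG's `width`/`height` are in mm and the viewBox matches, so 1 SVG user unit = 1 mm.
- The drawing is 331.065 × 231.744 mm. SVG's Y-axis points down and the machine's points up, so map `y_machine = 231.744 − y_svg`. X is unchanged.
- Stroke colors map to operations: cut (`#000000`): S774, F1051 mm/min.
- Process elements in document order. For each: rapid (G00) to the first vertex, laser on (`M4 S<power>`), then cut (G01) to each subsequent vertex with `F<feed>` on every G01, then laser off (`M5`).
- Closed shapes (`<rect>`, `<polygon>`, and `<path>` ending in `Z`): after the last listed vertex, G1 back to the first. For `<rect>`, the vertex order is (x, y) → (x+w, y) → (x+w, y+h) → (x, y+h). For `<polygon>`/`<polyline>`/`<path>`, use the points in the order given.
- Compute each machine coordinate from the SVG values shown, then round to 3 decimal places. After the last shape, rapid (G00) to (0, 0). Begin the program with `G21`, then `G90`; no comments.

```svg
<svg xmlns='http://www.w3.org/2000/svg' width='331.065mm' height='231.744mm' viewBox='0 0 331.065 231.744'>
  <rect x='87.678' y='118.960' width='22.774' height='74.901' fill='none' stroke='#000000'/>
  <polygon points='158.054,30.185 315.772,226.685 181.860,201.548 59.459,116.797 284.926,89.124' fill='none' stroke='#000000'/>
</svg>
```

G21
G90
G00 X87.678 Y112.784
M4 S774
G01 X110.452 Y112.784 F1051
G01 X110.452 Y37.883 F1051
G01 X87.678 Y37.883 F1051
G01 X87.678 Y112.784 F1051
M5
G00 X158.054 Y201.559
M4 S774
G01 X315.772 Y5.059 F1051
G01 X181.860 Y30.196 F1051
G01 X59.459 Y114.947 F1051
G01 X284.926 Y142.620 F1051
G01 X158.054 Y201.559 F1051
M5
G00 X0.000 Y0.000

1 u = 1 mm; y_m = 231.744 − y.

[1] `<rect>` rectangle, #000000→cut S774 F1051: (87.678,112.784) → (110.452,112.784) → (110.452,37.883) → (87.678,37.883) → (87.678,112.784) (closed)

[2] `<polygon>` closed polygon, #000000→cut S774 F1051: (158.054,201.559) → (315.772,5.059) → (181.860,30.196) → (59.459,114.947) → (284.926,142.620) → (158.054,201.559) (closed)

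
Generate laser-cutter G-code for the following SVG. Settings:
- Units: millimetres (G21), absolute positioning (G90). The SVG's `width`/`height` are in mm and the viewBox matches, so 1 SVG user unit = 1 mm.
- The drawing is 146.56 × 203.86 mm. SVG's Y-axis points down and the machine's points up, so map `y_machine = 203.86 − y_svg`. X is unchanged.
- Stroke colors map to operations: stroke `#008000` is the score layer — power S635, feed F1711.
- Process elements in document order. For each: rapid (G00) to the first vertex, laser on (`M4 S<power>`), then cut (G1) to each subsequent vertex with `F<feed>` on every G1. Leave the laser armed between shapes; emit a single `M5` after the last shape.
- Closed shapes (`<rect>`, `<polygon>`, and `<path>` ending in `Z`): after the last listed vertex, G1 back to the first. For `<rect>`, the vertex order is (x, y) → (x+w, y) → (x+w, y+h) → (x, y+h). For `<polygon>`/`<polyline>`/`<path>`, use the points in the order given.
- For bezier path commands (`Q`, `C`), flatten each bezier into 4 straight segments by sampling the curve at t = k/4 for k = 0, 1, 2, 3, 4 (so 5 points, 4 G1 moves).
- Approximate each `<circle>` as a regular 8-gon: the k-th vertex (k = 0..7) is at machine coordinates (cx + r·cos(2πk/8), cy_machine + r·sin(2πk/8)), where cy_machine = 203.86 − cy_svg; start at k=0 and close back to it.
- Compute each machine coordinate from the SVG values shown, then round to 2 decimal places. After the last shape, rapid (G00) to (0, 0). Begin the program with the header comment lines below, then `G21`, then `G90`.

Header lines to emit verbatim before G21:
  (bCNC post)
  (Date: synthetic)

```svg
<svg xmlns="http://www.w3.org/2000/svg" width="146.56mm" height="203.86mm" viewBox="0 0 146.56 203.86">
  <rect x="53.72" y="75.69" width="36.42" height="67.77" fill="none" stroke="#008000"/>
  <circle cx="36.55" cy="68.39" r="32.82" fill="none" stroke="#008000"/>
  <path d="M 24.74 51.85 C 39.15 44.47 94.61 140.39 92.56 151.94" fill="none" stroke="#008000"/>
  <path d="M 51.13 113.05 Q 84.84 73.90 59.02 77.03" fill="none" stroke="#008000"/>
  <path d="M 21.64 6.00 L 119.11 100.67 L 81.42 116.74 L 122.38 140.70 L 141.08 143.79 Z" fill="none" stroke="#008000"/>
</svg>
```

(bCNC post)
(Date: synthetic)
G21
G90
G00 X53.72 Y128.17
M4 S635
G1 X90.14 Y128.17 F1711
G1 X90.14 Y60.40 F1711
G1 X53.72 Y60.40 F1711
G1 X53.72 Y128.17 F1711
G00 X69.37 Y135.47
M4 S635
G1 X59.76 Y158.68 F1711
G1 X36.55 Y168.29 F1711
G1 X13.34 Y158.68 F1711
G1 X3.73 Y135.47 F1711
G1 X13.34 Y112.26 F1711
G1 X36.55 Y102.65 F1711
G1 X59.76 Y112.26 F1711
G1 X69.37 Y135.47 F1711
G00 X24.74 Y152.01
M4 S635
G1 X41.70 Y141.11 F1711
G1 X64.82 Y109.06 F1711
G1 X84.85 Y73.47 F1711
G1 X92.56 Y51.92 F1711
G00 X51.13 Y90.81
M4 S635
G1 X64.26 Y107.74 F1711
G1 X69.96 Y119.39 F1711
G1 X68.21 Y125.75 F1711
G1 X59.02 Y126.83 F1711
G00 X21.64 Y197.86
M4 S635
G1 X119.11 Y103.19 F1711
G1 X81.42 Y87.12 F1711
G1 X122.38 Y63.16 F1711
G1 X141.08 Y60.07 F1711
G1 X21.64 Y197.86 F1711
M5
G00 X0.00 Y0.00

1 u = 1 mm; y_m = 203.86 − y.

[1] `<rect>` rectangle, #008000→score S635 F1711: (53.72,128.17) → (90.14,128.17) → (90.14,60.40) → (53.72,60.40) → (53.72,128.17) (closed)

[2] `<circle>` circle, #008000→score S635 F1711: (69.37,135.47) → (59.76,158.68) → (36.55,168.29) → (13.34,158.68) → (3.73,135.47) → (13.34,112.26) → (36.55,102.65) → (59.76,112.26) → (69.37,135.47) (closed)

[3] `<path>` cubic bezier, #008000→score S635 F1711: (24.74,152.01) → (41.70,141.11) → (64.82,109.06) → (84.85,73.47) → (92.56,51.92)

[4] `<path>` quadratic bezier, #008000→score S635 F1711: (51.13,90.81) → (64.26,107.74) → (69.96,119.39) → (68.21,125.75) → (59.02,126.83)

[5] `<path>` closed polygon, #008000→score S635 F1711: (21.64,197.86) → (119.11,103.19) → (81.42,87.12) → (122.38,63.16) → (141.08,60.07) → (21.64,197.86) (closed)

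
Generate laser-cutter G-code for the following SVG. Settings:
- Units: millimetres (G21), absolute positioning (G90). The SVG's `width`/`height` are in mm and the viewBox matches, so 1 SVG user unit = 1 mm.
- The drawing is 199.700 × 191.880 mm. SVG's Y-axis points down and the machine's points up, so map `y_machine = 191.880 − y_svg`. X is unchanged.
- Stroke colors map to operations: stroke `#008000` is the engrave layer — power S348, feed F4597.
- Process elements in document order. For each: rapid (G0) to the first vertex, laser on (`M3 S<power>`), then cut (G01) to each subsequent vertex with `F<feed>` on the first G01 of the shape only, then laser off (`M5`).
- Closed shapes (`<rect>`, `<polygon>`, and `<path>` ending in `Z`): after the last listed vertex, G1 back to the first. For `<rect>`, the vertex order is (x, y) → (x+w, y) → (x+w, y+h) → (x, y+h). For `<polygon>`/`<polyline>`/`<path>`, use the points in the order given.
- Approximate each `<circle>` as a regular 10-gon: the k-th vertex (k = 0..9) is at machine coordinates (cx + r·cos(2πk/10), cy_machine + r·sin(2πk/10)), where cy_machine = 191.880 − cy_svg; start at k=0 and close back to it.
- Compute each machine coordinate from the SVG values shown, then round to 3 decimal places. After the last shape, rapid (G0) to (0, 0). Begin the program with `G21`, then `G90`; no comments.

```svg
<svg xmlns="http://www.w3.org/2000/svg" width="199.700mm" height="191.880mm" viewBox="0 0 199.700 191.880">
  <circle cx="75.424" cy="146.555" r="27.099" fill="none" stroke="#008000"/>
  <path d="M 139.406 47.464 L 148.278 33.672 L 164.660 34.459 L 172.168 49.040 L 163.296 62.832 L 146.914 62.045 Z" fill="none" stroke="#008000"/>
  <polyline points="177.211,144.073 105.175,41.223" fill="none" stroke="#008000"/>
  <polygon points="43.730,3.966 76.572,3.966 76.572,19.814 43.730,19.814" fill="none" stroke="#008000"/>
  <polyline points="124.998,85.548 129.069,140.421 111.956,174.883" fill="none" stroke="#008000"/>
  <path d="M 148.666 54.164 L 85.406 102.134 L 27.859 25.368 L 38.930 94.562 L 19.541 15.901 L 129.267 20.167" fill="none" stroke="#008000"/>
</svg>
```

G21
G90
G0 X102.523 Y45.325
M3 S348
G01 X97.348 Y61.253 F4597
G01 X83.798 Y71.098
G01 X67.050 Y71.098
G01 X53.500 Y61.253
G01 X48.325 Y45.325
G01 X53.500 Y29.397
G01 X67.050 Y19.552
G01 X83.798 Y19.552
G01 X97.348 Y29.397
G01 X102.523 Y45.325
M5
G0 X139.406 Y144.416
M3 S348
G01 X148.278 Y158.208 F4597
G01 X164.660 Y157.421
G01 X172.168 Y142.840
G01 X163.296 Y129.048
G01 X146.914 Y129.835
G01 X139.406 Y144.416
M5
G0 X177.211 Y47.807
M3 S348
G01 X105.175 Y150.657 F4597
M5
G0 X43.730 Y187.914
M3 S348
G01 X76.572 Y187.914 F4597
G01 X76.572 Y172.066
G01 X43.730 Y172.066
G01 X43.730 Y187.914
M5
G0 X124.998 Y106.332
M3 S348
G01 X129.069 Y51.459 F4597
G01 X111.956 Y16.997
M5
G0 X148.666 Y137.716
M3 S348
G01 X85.406 Y89.746 F4597
G01 X27.859 Y166.512
G01 X38.930 Y97.318
G01 X19.541 Y175.979
G01 X129.267 Y171.713
M5
G0 X0.000 Y0.000

Since the viewBox matches the mm dimensions, user units are millimetres directly. The only transform is the Y-flip y_m = 191.880 − y_svg.

Shape 1 is a circle drawn with `<circle>`. Its stroke #008000 means engrave at S348, F4597. After flipping Y the toolpath is (102.523,45.325) → (97.348,61.253) → (83.798,71.098) → (67.050,71.098) → (53.500,61.253) → (48.325,45.325) → (53.500,29.397) → (67.050,19.552) → (83.798,19.552) → (97.348,29.397) → (102.523,45.325), returning to the start.

Shape 2 is a regular polygon drawn with `<path>`. Its stroke #008000 means engrave at S348, F4597. After flipping Y the toolpath is (139.406,144.416) → (148.278,158.208) → (164.660,157.421) → (172.168,142.840) → (163.296,129.048) → (146.914,129.835) → (139.406,144.416), returning to the start.

Shape 3 is a line segment drawn with `<polyline>`. Its stroke #008000 means engrave at S348, F4597. After flipping Y the toolpath is (177.211,47.807) → (105.175,150.657).

Shape 4 is a rectangle drawn with `<polygon>`. Its stroke #008000 means engrave at S348, F4597. After flipping Y the toolpath is (43.730,187.914) → (76.572,187.914) → (76.572,172.066) → (43.730,172.066) → (43.730,187.914), returning to the start.

Shape 5 is a open polyline drawn with `<polyline>`. Its stroke #008000 means engrave at S348, F4597. After flipping Y the toolpath is (124.998,106.332) → (129.069,51.459) → (111.956,16.997).

Shape 6 is a open polyline drawn with `<path>`. Its stroke #008000 means engrave at S348, F4597. After flipping Y the toolpath is (148.666,137.716) → (85.406,89.746) → (27.859,166.512) → (38.930,97.318) → (19.541,175.979) → (129.267,171.713).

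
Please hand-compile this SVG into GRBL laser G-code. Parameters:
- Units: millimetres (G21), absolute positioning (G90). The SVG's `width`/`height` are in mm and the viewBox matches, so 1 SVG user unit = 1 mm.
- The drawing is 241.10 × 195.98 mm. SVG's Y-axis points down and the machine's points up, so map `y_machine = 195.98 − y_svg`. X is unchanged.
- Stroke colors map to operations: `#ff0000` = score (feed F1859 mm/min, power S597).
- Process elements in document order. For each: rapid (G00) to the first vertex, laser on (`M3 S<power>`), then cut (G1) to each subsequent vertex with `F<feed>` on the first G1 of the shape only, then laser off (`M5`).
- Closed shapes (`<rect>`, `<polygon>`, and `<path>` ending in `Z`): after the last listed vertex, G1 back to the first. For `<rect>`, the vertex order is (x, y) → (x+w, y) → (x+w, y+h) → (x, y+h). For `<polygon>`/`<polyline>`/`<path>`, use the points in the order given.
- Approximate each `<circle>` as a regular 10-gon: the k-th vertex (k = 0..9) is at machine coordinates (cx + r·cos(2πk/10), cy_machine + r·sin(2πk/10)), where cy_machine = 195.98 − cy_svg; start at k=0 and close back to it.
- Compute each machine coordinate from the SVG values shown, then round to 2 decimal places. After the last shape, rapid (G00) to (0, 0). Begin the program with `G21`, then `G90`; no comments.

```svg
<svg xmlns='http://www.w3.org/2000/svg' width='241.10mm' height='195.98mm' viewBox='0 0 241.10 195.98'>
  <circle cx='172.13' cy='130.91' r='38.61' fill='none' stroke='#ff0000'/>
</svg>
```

G21
G90
G00 X210.74 Y65.07
M3 S597
G1 X203.37 Y87.76 F1859
G1 X184.06 Y101.79
G1 X160.20 Y101.79
G1 X140.89 Y87.76
G1 X133.52 Y65.07
G1 X140.89 Y42.38
G1 X160.20 Y28.35
G1 X184.06 Y28.35
G1 X203.37 Y42.38
G1 X210.74 Y65.07
M5
G00 X0.00 Y0.00

viewBox `0 0 241.10 195.98` with mm width/height → 1 unit = 1 mm. Flip: y_m = 195.98 − y_svg.

**Shape 1** — `<circle>` circle, stroke `#ff0000` → score (S597, F1859). Machine vertices: (210.74,65.07) → (203.37,87.76) → (184.06,101.79) → (160.20,101.79) → (140.89,87.76) → (133.52,65.07) → (140.89,42.38) → (160.20,28.35) → (184.06,28.35) → (203.37,42.38) → (210.74,65.07). Closed: final G1 returns to the first vertex.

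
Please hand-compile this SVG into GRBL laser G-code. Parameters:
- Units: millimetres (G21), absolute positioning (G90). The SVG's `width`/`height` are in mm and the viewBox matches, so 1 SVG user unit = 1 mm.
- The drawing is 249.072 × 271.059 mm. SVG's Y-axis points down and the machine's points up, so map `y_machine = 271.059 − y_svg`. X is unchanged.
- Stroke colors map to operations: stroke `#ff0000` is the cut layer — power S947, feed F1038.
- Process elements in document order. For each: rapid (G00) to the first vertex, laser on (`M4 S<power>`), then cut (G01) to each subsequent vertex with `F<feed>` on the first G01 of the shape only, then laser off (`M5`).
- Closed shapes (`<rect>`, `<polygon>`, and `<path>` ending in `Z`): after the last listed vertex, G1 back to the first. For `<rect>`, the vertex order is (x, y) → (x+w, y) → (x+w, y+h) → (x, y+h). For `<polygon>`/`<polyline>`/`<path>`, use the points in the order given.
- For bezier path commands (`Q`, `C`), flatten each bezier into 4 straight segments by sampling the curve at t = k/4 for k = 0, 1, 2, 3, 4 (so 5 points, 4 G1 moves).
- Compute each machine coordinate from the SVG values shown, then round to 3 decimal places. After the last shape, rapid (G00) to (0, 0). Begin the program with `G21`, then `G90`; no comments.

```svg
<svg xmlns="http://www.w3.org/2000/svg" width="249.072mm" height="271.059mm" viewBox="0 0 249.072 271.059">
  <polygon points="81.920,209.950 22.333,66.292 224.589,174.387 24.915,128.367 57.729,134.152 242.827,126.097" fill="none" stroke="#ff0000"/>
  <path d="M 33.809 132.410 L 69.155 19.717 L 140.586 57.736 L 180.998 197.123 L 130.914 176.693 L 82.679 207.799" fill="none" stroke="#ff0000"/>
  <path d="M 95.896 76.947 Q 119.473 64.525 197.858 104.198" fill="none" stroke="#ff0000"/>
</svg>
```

1 u = 1 mm; y_m = 271.059 − y.

[1] `<polygon>` closed polygon, #ff0000→cut S947 F1038: (81.920,61.109) → (22.333,204.767) → (224.589,96.672) → (24.915,142.692) → (57.729,136.907) → (242.827,144.962) → (81.920,61.109) (closed)

[2] `<path>` open polyline, #ff0000→cut S947 F1038: (33.809,138.649) → (69.155,251.342) → (140.586,213.323) → (180.998,73.936) → (130.914,94.366) → (82.679,63.260)

[3] `<path>` quadratic bezier, #ff0000→cut S947 F1038: (95.896,194.112) → (111.110,197.067) → (133.175,193.510) → (162.091,183.442) → (197.858,166.861)

G21
G90
G00 X81.920 Y61.109
M4 S947
G01 X22.333 Y204.767 F1038
G01 X224.589 Y96.672
G01 X24.915 Y142.692
G01 X57.729 Y136.907
G01 X242.827 Y144.962
G01 X81.920 Y61.109
M5
G00 X33.809 Y138.649
M4 S947
G01 X69.155 Y251.342 F1038
G01 X140.586 Y213.323
G01 X180.998 Y73.936
G01 X130.914 Y94.366
G01 X82.679 Y63.260
M5
G00 X95.896 Y194.112
M4 S947
G01 X111.110 Y197.067 F1038
G01 X133.175 Y193.510
G01 X162.091 Y183.442
G01 X197.858 Y166.861
M5
G00 X0.000 Y0.000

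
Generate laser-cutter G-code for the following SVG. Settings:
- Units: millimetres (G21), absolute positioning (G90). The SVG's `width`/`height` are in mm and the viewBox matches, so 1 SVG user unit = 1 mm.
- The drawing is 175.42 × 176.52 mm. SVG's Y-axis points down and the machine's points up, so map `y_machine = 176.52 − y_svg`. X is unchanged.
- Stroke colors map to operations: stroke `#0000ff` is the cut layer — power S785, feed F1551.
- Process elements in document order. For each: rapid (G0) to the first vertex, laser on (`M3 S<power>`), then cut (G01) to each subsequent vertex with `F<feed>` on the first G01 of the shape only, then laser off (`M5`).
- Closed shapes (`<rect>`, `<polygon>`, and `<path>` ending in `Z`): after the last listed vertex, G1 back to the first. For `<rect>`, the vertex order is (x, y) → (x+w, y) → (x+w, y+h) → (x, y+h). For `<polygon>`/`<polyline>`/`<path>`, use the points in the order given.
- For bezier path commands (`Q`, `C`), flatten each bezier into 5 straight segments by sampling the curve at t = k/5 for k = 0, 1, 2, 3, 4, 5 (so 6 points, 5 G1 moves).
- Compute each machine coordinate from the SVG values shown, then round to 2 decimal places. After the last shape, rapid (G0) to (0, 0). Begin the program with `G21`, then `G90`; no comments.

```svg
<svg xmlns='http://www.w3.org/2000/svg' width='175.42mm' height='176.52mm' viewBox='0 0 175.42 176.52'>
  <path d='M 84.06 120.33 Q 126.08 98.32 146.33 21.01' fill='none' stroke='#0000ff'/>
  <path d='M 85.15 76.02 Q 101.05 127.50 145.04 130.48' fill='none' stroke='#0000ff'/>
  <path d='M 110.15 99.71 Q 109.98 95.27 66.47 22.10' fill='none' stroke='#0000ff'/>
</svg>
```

viewBox `0 0 175.42 176.52` with mm width/height → 1 unit = 1 mm. Flip: y_m = 176.52 − y_svg.

**Shape 1** — `<path>` quadratic bezier, stroke `#0000ff` → cut (S785, F1551). Control points (SVG): P0=(84.06,120.33), P1=(126.08,98.32), P2=(146.33,21.01); sampled at t=k/5. Machine vertices: (84.06,56.19) → (100.00,67.21) → (114.19,82.65) → (126.65,102.51) → (137.36,126.80) → (146.33,155.51). Open path.

**Shape 2** — `<path>` quadratic bezier, stroke `#0000ff` → cut (S785, F1551). Control points (SVG): P0=(85.15,76.02), P1=(101.05,127.50), P2=(145.04,130.48); sampled at t=k/5. Machine vertices: (85.15,100.50) → (92.63,81.85) → (102.36,67.08) → (114.34,56.18) → (128.57,49.17) → (145.04,46.04). Open path.

**Shape 3** — `<path>` quadratic bezier, stroke `#0000ff` → cut (S785, F1551). Control points (SVG): P0=(110.15,99.71), P1=(109.98,95.27), P2=(66.47,22.10); sampled at t=k/5. Machine vertices: (110.15,76.81) → (108.35,81.34) → (103.08,91.36) → (94.34,106.88) → (82.14,127.90) → (66.47,154.42). Open path.

G21
G90
G0 X84.06 Y56.19
M3 S785
G01 X100.00 Y67.21 F1551
G01 X114.19 Y82.65
G01 X126.65 Y102.51
G01 X137.36 Y126.80
G01 X146.33 Y155.51
M5
G0 X85.15 Y100.50
M3 S785
G01 X92.63 Y81.85 F1551
G01 X102.36 Y67.08
G01 X114.34 Y56.18
G01 X128.57 Y49.17
G01 X145.04 Y46.04
M5
G0 X110.15 Y76.81
M3 S785
G01 X108.35 Y81.34 F1551
G01 X103.08 Y91.36
G01 X94.34 Y106.88
G01 X82.14 Y127.90
G01 X66.47 Y154.42
M5
G0 X0.00 Y0.00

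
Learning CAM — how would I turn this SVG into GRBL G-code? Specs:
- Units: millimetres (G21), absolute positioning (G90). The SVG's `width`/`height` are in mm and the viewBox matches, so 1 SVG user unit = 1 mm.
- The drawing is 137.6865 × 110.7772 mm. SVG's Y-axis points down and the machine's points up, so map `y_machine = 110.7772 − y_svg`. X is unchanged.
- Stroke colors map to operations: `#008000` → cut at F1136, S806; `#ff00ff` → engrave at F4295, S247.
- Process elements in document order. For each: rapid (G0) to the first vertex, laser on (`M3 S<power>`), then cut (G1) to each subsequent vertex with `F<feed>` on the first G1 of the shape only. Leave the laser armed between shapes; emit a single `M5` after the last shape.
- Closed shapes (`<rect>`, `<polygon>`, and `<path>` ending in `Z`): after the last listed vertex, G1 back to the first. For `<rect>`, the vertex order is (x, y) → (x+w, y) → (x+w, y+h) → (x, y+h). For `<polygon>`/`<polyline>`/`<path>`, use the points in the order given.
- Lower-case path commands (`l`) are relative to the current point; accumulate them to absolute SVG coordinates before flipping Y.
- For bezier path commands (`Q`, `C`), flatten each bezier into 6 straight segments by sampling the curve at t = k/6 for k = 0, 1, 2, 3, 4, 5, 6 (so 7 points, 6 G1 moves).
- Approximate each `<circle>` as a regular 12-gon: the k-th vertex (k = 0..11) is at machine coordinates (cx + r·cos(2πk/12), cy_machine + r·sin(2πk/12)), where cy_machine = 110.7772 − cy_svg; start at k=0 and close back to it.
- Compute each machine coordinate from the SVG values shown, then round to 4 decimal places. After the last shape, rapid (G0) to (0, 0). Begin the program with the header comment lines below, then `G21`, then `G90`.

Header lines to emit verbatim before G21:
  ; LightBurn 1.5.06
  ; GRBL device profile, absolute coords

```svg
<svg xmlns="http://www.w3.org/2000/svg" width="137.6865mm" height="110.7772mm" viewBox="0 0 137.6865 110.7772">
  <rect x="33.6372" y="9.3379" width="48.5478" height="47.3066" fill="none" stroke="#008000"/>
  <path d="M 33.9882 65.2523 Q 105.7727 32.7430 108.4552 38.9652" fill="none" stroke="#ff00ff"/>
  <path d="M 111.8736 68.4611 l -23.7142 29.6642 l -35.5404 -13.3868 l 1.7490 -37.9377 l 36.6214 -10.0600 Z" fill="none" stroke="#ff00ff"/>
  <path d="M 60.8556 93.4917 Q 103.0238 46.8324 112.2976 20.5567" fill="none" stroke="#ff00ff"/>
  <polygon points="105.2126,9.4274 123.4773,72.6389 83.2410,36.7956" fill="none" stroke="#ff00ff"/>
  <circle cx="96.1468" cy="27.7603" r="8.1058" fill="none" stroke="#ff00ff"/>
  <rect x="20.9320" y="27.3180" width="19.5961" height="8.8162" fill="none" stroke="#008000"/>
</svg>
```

Since the viewBox matches the mm dimensions, user units are millimetres directly. The only transform is the Y-flip y_m = 110.7772 − y_svg.

Shape 1 is a rectangle drawn with `<rect>`. Its stroke #008000 means cut at S806, F1136. After flipping Y the toolpath is (33.6372,101.4393) → (82.1850,101.4393) → (82.1850,54.1327) → (33.6372,54.1327) → (33.6372,101.4393), returning to the start.

Shape 2 is a quadratic bezier drawn with `<path>`. Its stroke #ff00ff means engrave at S247, F4295. After flipping Y the toolpath is (33.9882,45.5249) → (55.9969,55.2855) → (74.1665,62.8943) → (88.4972,68.3513) → (98.9889,71.6566) → (105.6415,72.8102) → (108.4552,71.8120).

Shape 3 is a regular polygon drawn with `<path>`. Its stroke #ff00ff means engrave at S247, F4295. After flipping Y the toolpath is (111.8736,42.3161) → (88.1594,12.6519) → (52.6190,26.0387) → (54.3680,63.9764) → (90.9894,74.0364) → (111.8736,42.3161), returning to the start.

Shape 4 is a quadratic bezier drawn with `<path>`. Its stroke #ff00ff means engrave at S247, F4295. After flipping Y the toolpath is (60.8556,17.2855) → (73.9979,32.2724) → (85.3128,46.1269) → (94.8002,58.8489) → (102.4601,70.4385) → (108.2926,80.8957) → (112.2976,90.2205).

Shape 5 is a closed polygon drawn with `<polygon>`. Its stroke #ff00ff means engrave at S247, F4295. After flipping Y the toolpath is (105.2126,101.3498) → (123.4773,38.1383) → (83.2410,73.9816) → (105.2126,101.3498), returning to the start.

Shape 6 is a circle drawn with `<circle>`. Its stroke #ff00ff means engrave at S247, F4295. After flipping Y the toolpath is (104.2526,83.0169) → (103.1666,87.0698) → (100.1997,90.0367) → (96.1468,91.1227) → (92.0939,90.0367) → (89.1270,87.0698) → (88.0410,83.0169) → (89.1270,78.9640) → (92.0939,75.9971) → (96.1468,74.9111) → (100.1997,75.9971) → (103.1666,78.9640) → (104.2526,83.0169), returning to the start.

Shape 7 is a rectangle drawn with `<rect>`. Its stroke #008000 means cut at S806, F1136. After flipping Y the toolpath is (20.9320,83.4592) → (40.5281,83.4592) → (40.5281,74.6430) → (20.9320,74.6430) → (20.9320,83.4592), returning to the start.

; LightBurn 1.5.06
; GRBL device profile, absolute coords
G21
G90
G0 X33.6372 Y101.4393
M3 S806
G1 X82.1850 Y101.4393 F1136
G1 X82.1850 Y54.1327
G1 X33.6372 Y54.1327
G1 X33.6372 Y101.4393
G0 X33.9882 Y45.5249
M3 S247
G1 X55.9969 Y55.2855 F4295
G1 X74.1665 Y62.8943
G1 X88.4972 Y68.3513
G1 X98.9889 Y71.6566
G1 X105.6415 Y72.8102
G1 X108.4552 Y71.8120
G0 X111.8736 Y42.3161
M3 S247
G1 X88.1594 Y12.6519 F4295
G1 X52.6190 Y26.0387
G1 X54.3680 Y63.9764
G1 X90.9894 Y74.0364
G1 X111.8736 Y42.3161
G0 X60.8556 Y17.2855
M3 S247
G1 X73.9979 Y32.2724 F4295
G1 X85.3128 Y46.1269
G1 X94.8002 Y58.8489
G1 X102.4601 Y70.4385
G1 X108.2926 Y80.8957
G1 X112.2976 Y90.2205
G0 X105.2126 Y101.3498
M3 S247
G1 X123.4773 Y38.1383 F4295
G1 X83.2410 Y73.9816
G1 X105.2126 Y101.3498
G0 X104.2526 Y83.0169
M3 S247
G1 X103.1666 Y87.0698 F4295
G1 X100.1997 Y90.0367
G1 X96.1468 Y91.1227
G1 X92.0939 Y90.0367
G1 X89.1270 Y87.0698
G1 X88.0410 Y83.0169
G1 X89.1270 Y78.9640
G1 X92.0939 Y75.9971
G1 X96.1468 Y74.9111
G1 X100.1997 Y75.9971
G1 X103.1666 Y78.9640
G1 X104.2526 Y83.0169
G0 X20.9320 Y83.4592
M3 S806
G1 X40.5281 Y83.4592 F1136
G1 X40.5281 Y74.6430
G1 X20.9320 Y74.6430
G1 X20.9320 Y83.4592
M5
G0 X0.0000 Y0.0000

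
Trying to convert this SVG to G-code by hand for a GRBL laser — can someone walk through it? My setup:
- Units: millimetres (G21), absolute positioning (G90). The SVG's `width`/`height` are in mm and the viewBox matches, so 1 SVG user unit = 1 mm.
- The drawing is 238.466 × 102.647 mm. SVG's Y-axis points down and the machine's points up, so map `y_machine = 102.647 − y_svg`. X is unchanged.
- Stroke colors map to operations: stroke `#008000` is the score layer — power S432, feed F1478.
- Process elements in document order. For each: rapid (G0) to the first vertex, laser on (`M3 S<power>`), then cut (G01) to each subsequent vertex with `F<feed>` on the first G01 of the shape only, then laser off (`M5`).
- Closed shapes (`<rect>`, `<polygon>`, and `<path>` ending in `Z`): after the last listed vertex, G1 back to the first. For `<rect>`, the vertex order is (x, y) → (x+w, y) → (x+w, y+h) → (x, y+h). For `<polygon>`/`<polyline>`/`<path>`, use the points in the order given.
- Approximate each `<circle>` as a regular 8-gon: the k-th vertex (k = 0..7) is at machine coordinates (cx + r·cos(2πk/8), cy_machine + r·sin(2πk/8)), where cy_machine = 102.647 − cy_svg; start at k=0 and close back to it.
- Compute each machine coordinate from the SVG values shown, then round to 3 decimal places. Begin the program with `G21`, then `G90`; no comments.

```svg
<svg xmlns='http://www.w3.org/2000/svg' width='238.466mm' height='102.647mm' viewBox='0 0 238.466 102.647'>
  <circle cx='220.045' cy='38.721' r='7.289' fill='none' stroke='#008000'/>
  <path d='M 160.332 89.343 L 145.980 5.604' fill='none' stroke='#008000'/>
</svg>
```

1 u = 1 mm; y_m = 102.647 − y.

[1] `<circle>` circle, #008000→score S432 F1478: (227.334,63.926) → (225.199,69.080) → (220.045,71.215) → (214.891,69.080) → (212.756,63.926) → (214.891,58.772) → (220.045,56.637) → (225.199,58.772) → (227.334,63.926) (closed)

[2] `<path>` line segment, #008000→score S432 F1478: (160.332,13.304) → (145.980,97.043)

G21
G90
G0 X227.334 Y63.926
M3 S432
G01 X225.199 Y69.080 F1478
G01 X220.045 Y71.215
G01 X214.891 Y69.080
G01 X212.756 Y63.926
G01 X214.891 Y58.772
G01 X220.045 Y56.637
G01 X225.199 Y58.772
G01 X227.334 Y63.926
M5
G0 X160.332 Y13.304
M3 S432
G01 X145.980 Y97.043 F1478
M5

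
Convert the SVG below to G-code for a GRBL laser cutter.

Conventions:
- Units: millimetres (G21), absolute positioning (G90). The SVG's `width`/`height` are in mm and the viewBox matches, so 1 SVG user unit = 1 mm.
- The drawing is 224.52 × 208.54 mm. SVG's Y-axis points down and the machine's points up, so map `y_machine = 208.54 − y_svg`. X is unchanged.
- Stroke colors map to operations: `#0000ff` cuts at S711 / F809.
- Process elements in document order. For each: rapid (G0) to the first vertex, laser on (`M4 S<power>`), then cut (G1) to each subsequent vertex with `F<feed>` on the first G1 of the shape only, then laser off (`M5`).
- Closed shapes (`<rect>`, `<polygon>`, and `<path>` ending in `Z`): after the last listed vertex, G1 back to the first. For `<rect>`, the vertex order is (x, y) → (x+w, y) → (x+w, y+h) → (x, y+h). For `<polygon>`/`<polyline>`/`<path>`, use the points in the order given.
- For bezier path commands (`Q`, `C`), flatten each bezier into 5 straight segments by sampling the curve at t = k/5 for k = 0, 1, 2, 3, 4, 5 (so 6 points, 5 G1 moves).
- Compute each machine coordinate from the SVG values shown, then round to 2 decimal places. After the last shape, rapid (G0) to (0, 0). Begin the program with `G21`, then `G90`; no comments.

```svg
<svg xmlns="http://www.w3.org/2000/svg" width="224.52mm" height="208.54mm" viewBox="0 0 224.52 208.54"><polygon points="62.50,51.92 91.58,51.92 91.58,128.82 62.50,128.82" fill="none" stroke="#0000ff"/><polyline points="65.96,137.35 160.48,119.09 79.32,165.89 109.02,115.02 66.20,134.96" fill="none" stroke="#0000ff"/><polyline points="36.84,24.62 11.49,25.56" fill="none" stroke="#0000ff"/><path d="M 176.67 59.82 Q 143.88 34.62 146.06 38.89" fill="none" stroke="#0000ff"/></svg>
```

G21
G90
G0 X62.50 Y156.62
M4 S711
G1 X91.58 Y156.62 F809
G1 X91.58 Y79.72
G1 X62.50 Y79.72
G1 X62.50 Y156.62
M5
G0 X65.96 Y71.19
M4 S711
G1 X160.48 Y89.45 F809
G1 X79.32 Y42.65
G1 X109.02 Y93.52
G1 X66.20 Y73.58
M5
G0 X36.84 Y183.92
M4 S711
G1 X11.49 Y182.98 F809
M5
G0 X176.67 Y148.72
M4 S711
G1 X164.95 Y157.62 F809
G1 X156.03 Y164.16
G1 X149.91 Y168.35
G1 X146.59 Y170.18
G1 X146.06 Y169.65
M5
G0 X0.00 Y0.00

Since the viewBox matches the mm dimensions, user units are millimetres directly. The only transform is the Y-flip y_m = 208.54 − y_svg.

Shape 1 is a rectangle drawn with `<polygon>`. Its stroke #0000ff means cut at S711, F809. After flipping Y the toolpath is (62.50,156.62) → (91.58,156.62) → (91.58,79.72) → (62.50,79.72) → (62.50,156.62), returning to the start.

Shape 2 is a open polyline drawn with `<polyline>`. Its stroke #0000ff means cut at S711, F809. After flipping Y the toolpath is (65.96,71.19) → (160.48,89.45) → (79.32,42.65) → (109.02,93.52) → (66.20,73.58).

Shape 3 is a line segment drawn with `<polyline>`. Its stroke #0000ff means cut at S711, F809. After flipping Y the toolpath is (36.84,183.92) → (11.49,182.98).

Shape 4 is a quadratic bezier drawn with `<path>`. Its stroke #0000ff means cut at S711, F809. After flipping Y the toolpath is (176.67,148.72) → (164.95,157.62) → (156.03,164.16) → (149.91,168.35) → (146.59,170.18) → (146.06,169.65).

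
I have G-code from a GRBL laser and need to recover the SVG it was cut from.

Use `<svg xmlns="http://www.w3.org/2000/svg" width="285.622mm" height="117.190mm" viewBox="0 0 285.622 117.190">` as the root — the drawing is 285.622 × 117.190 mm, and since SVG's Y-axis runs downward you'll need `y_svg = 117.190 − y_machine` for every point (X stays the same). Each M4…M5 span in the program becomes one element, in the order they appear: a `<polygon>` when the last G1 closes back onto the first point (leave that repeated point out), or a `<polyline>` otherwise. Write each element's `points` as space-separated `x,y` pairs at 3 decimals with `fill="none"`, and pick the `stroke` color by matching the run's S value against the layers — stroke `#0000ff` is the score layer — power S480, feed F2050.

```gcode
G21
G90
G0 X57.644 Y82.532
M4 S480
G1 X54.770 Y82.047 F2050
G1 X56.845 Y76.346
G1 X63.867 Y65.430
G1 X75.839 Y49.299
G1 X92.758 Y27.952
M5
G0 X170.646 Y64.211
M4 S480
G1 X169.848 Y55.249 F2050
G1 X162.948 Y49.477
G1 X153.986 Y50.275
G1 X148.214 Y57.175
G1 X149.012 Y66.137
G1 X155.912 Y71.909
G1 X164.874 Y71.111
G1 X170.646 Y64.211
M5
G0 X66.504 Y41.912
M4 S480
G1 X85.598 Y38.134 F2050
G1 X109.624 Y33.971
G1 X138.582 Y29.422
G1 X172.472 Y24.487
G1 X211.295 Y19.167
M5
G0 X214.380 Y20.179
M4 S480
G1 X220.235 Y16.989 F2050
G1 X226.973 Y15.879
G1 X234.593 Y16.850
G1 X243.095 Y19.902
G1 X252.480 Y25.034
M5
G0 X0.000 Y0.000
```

Machine Y-up, SVG Y-down with viewBox height 117.190, so y_svg = 117.190 − y_machine; X carries over. Every run uses S480, so all elements get stroke `#0000ff` (score).

Run 1: The run is open, so emit a `<polyline>` with points (Y-flipped): 57.644,34.658 54.770,35.143 56.845,40.844 63.867,51.760 75.839,67.891 92.758,89.238.

Run 2: The run returns to its start, so emit a `<polygon>` with points (Y-flipped): 170.646,52.979 169.848,61.941 162.948,67.713 153.986,66.915 148.214,60.015 149.012,51.053 155.912,45.281 164.874,46.079.

Run 3: The run is open, so emit a `<polyline>` with points (Y-flipped): 66.504,75.278 85.598,79.056 109.624,83.219 138.582,87.768 172.472,92.703 211.295,98.023.

Run 4: The run is open, so emit a `<polyline>` with points (Y-flipped): 214.380,97.011 220.235,100.201 226.973,101.311 234.593,100.340 243.095,97.288 252.480,92.156.

<svg xmlns="http://www.w3.org/2000/svg" width="285.622mm" height="117.190mm" viewBox="0 0 285.622 117.190">
  <polyline points="57.644,34.658 54.770,35.143 56.845,40.844 63.867,51.760 75.839,67.891 92.758,89.238" fill="none" stroke="#0000ff"/>
  <polygon points="170.646,52.979 169.848,61.941 162.948,67.713 153.986,66.915 148.214,60.015 149.012,51.053 155.912,45.281 164.874,46.079" fill="none" stroke="#0000ff"/>
  <polyline points="66.504,75.278 85.598,79.056 109.624,83.219 138.582,87.768 172.472,92.703 211.295,98.023" fill="none" stroke="#0000ff"/>
  <polyline points="214.380,97.011 220.235,100.201 226.973,101.311 234.593,100.340 243.095,97.288 252.480,92.156" fill="none" stroke="#0000ff"/>
</svg>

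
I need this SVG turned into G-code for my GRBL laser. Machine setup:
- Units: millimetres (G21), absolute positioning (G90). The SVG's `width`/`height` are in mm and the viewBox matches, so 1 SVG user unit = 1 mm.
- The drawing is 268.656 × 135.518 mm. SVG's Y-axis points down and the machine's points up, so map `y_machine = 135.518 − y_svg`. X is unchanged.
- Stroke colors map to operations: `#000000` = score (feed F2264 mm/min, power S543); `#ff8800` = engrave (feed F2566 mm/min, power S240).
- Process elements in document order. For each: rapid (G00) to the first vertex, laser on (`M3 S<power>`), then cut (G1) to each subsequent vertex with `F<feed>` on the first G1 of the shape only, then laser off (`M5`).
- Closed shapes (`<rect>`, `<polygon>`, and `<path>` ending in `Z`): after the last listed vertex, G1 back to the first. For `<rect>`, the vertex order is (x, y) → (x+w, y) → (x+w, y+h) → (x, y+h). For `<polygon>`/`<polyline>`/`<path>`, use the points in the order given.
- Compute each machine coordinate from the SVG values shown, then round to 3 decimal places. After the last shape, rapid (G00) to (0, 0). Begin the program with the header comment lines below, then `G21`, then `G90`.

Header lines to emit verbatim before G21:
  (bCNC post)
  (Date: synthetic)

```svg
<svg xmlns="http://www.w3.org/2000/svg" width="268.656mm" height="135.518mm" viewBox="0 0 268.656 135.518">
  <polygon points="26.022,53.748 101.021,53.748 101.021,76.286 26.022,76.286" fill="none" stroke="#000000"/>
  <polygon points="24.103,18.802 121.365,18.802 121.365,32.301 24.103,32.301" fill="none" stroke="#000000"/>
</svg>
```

(bCNC post)
(Date: synthetic)
G21
G90
G00 X26.022 Y81.770
M3 S543
G1 X101.021 Y81.770 F2264
G1 X101.021 Y59.232
G1 X26.022 Y59.232
G1 X26.022 Y81.770
M5
G00 X24.103 Y116.716
M3 S543
G1 X121.365 Y116.716 F2264
G1 X121.365 Y103.217
G1 X24.103 Y103.217
G1 X24.103 Y116.716
M5
G00 X0.000 Y0.000

1 u = 1 mm; y_m = 135.518 − y.

[1] `<polygon>` rectangle, #000000→score S543 F2264: (26.022,81.770) → (101.021,81.770) → (101.021,59.232) → (26.022,59.232) → (26.022,81.770) (closed)

[2] `<polygon>` rectangle, #000000→score S543 F2264: (24.103,116.716) → (121.365,116.716) → (121.365,103.217) → (24.103,103.217) → (24.103,116.716) (closed)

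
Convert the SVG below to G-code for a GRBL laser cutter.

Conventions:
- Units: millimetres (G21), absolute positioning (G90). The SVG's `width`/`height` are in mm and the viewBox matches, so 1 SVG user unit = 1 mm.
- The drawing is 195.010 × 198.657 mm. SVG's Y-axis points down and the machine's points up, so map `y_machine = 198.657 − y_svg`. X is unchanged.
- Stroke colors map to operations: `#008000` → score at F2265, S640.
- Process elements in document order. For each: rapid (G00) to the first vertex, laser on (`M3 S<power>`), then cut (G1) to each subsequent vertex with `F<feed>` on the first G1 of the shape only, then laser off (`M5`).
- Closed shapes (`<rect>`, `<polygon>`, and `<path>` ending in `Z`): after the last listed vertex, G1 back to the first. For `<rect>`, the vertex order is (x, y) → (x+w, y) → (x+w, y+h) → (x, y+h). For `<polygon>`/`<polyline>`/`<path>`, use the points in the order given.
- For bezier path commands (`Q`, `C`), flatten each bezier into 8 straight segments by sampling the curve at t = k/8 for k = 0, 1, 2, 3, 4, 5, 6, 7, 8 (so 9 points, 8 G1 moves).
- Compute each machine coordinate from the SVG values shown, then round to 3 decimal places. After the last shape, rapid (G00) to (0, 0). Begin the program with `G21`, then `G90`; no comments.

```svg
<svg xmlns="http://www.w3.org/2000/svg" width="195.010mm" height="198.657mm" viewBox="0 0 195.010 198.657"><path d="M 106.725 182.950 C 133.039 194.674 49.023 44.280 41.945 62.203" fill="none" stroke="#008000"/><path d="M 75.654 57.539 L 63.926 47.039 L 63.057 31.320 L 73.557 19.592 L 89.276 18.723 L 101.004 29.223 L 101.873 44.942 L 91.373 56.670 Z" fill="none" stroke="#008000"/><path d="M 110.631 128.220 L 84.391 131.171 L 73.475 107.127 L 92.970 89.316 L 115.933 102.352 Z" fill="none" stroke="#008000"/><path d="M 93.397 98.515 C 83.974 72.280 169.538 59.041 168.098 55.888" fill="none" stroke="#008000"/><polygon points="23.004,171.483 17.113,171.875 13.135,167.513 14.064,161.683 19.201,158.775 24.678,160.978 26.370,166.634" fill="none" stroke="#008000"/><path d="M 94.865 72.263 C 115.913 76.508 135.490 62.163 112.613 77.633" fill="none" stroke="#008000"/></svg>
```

G21
G90
G00 X106.725 Y15.707
M3 S640
G1 X111.787 Y18.264 F2265
G1 X108.700 Y32.148
G1 X99.658 Y53.486
G1 X86.857 Y78.405
G1 X72.491 Y103.034
G1 X58.753 Y123.500
G1 X47.840 Y135.931
G1 X41.945 Y136.454
M5
G00 X75.654 Y141.118
M3 S640
G1 X63.926 Y151.618 F2265
G1 X63.057 Y167.337
G1 X73.557 Y179.065
G1 X89.276 Y179.934
G1 X101.004 Y169.434
G1 X101.873 Y153.715
G1 X91.373 Y141.987
G1 X75.654 Y141.118
M5
G00 X110.631 Y70.437
M3 S640
G1 X84.391 Y67.486 F2265
G1 X73.475 Y91.530
G1 X92.970 Y109.341
G1 X115.933 Y96.305
G1 X110.631 Y70.437
M5
G00 X93.397 Y100.142
M3 S640
G1 X93.960 Y109.377 F2265
G1 X101.296 Y117.427
G1 X113.272 Y124.327
G1 X127.754 Y130.111
G1 X142.610 Y134.813
G1 X155.708 Y138.468
G1 X164.915 Y141.108
G1 X168.098 Y142.769
M5
G00 X23.004 Y27.174
M3 S640
G1 X17.113 Y26.782 F2265
G1 X13.135 Y31.144
G1 X14.064 Y36.974
G1 X19.201 Y39.882
G1 X24.678 Y37.679
G1 X26.370 Y32.023
G1 X23.004 Y27.174
M5
G00 X94.865 Y126.394
M3 S640
G1 X102.609 Y125.579 F2265
G1 X109.735 Y125.940
G1 X115.762 Y126.908
G1 X120.211 Y127.918
G1 X122.601 Y128.402
G1 X122.451 Y127.793
G1 X119.282 Y125.522
G1 X112.613 Y121.024
M5
G00 X0.000 Y0.000

viewBox `0 0 195.010 198.657` with mm width/height → 1 unit = 1 mm. Flip: y_m = 198.657 − y_svg.

**Shape 1** — `<path>` cubic bezier, stroke `#008000` → score (S640, F2265). Control points (SVG): P0=(106.725,182.950), P1=(133.039,194.674), P2=(49.023,44.280), P3=(41.945,62.203); sampled at t=k/8. Machine vertices: (106.725,15.707) → (111.787,18.264) → (108.700,32.148) → (99.658,53.486) → (86.857,78.405) → (72.491,103.034) → (58.753,123.500) → (47.840,135.931) → (41.945,136.454). Open path.

**Shape 2** — `<path>` regular polygon, stroke `#008000` → score (S640, F2265). Machine vertices: (75.654,141.118) → (63.926,151.618) → (63.057,167.337) → (73.557,179.065) → (89.276,179.934) → (101.004,169.434) → (101.873,153.715) → (91.373,141.987) → (75.654,141.118). Closed: final G1 returns to the first vertex.

**Shape 3** — `<path>` regular polygon, stroke `#008000` → score (S640, F2265). Machine vertices: (110.631,70.437) → (84.391,67.486) → (73.475,91.530) → (92.970,109.341) → (115.933,96.305) → (110.631,70.437). Closed: final G1 returns to the first vertex.

**Shape 4** — `<path>` cubic bezier, stroke `#008000` → score (S640, F2265). Control points (SVG): P0=(93.397,98.515), P1=(83.974,72.280), P2=(169.538,59.041), P3=(168.098,55.888); sampled at t=k/8. Machine vertices: (93.397,100.142) → (93.960,109.377) → (101.296,117.427) → (113.272,124.327) → (127.754,130.111) → (142.610,134.813) → (155.708,138.468) → (164.915,141.108) → (168.098,142.769). Open path.

**Shape 5** — `<polygon>` regular polygon, stroke `#008000` → score (S640, F2265). Machine vertices: (23.004,27.174) → (17.113,26.782) → (13.135,31.144) → (14.064,36.974) → (19.201,39.882) → (24.678,37.679) → (26.370,32.023) → (23.004,27.174). Closed: final G1 returns to the first vertex.

**Shape 6** — `<path>` cubic bezier, stroke `#008000` → score (S640, F2265). Control points (SVG): P0=(94.865,72.263), P1=(115.913,76.508), P2=(135.490,62.163), P3=(112.613,77.633); sampled at t=k/8. Machine vertices: (94.865,126.394) → (102.609,125.579) → (109.735,125.940) → (115.762,126.908) → (120.211,127.918) → (122.601,128.402) → (122.451,127.793) → (119.282,125.522) → (112.613,121.024). Open path.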